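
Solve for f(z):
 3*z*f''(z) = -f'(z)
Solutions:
 f(z) = C1 + C2*z^(2/3)


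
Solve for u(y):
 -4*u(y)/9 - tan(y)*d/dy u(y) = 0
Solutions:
 u(y) = C1/sin(y)^(4/9)


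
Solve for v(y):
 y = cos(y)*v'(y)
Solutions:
 v(y) = C1 + Integral(y/cos(y), y)


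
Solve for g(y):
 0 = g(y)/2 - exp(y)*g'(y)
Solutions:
 g(y) = C1*exp(-exp(-y)/2)


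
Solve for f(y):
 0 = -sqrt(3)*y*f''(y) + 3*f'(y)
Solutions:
 f(y) = C1 + C2*y^(1 + sqrt(3))


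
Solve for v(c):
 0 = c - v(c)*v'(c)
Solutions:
 v(c) = -sqrt(C1 + c^2)
 v(c) = sqrt(C1 + c^2)


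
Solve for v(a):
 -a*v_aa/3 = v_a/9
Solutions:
 v(a) = C1 + C2*a^(2/3)


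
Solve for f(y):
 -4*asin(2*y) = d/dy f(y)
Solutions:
 f(y) = C1 - 4*y*asin(2*y) - 2*sqrt(1 - 4*y^2)


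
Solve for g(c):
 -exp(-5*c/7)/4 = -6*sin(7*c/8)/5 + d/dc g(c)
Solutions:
 g(c) = C1 - 48*cos(7*c/8)/35 + 7*exp(-5*c/7)/20


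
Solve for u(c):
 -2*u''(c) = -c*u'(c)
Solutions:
 u(c) = C1 + C2*erfi(c/2)


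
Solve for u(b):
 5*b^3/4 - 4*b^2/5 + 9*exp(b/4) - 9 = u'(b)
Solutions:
 u(b) = C1 + 5*b^4/16 - 4*b^3/15 - 9*b + 36*exp(b/4)


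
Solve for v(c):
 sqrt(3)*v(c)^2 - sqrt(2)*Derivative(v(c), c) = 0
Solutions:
 v(c) = -2/(C1 + sqrt(6)*c)


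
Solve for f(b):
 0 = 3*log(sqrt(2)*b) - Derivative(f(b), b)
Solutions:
 f(b) = C1 + 3*b*log(b) - 3*b + 3*b*log(2)/2


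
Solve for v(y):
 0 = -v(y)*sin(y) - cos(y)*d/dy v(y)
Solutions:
 v(y) = C1*cos(y)


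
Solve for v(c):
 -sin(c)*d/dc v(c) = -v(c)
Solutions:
 v(c) = C1*sqrt(cos(c) - 1)/sqrt(cos(c) + 1)


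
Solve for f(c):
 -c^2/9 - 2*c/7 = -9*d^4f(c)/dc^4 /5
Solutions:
 f(c) = C1 + C2*c + C3*c^2 + C4*c^3 + c^6/5832 + c^5/756


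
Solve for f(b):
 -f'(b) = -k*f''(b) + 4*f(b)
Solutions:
 f(b) = C1*exp(b*(1 - sqrt(16*k + 1))/(2*k)) + C2*exp(b*(sqrt(16*k + 1) + 1)/(2*k))


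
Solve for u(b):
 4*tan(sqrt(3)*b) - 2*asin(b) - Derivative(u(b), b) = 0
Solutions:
 u(b) = C1 - 2*b*asin(b) - 2*sqrt(1 - b^2) - 4*sqrt(3)*log(cos(sqrt(3)*b))/3


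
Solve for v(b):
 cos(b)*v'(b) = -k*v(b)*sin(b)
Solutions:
 v(b) = C1*exp(k*log(cos(b)))


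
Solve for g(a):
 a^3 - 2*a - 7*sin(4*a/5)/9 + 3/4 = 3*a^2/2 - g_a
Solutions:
 g(a) = C1 - a^4/4 + a^3/2 + a^2 - 3*a/4 - 35*cos(4*a/5)/36


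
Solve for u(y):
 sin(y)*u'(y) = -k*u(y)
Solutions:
 u(y) = C1*exp(k*(-log(cos(y) - 1) + log(cos(y) + 1))/2)


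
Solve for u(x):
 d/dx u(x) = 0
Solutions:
 u(x) = C1


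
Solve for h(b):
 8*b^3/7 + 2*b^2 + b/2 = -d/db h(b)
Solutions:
 h(b) = C1 - 2*b^4/7 - 2*b^3/3 - b^2/4


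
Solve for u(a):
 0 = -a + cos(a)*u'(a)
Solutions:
 u(a) = C1 + Integral(a/cos(a), a)


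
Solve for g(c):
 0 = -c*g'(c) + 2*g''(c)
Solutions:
 g(c) = C1 + C2*erfi(c/2)


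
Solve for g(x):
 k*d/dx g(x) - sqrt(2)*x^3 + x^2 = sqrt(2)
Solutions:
 g(x) = C1 + sqrt(2)*x^4/(4*k) - x^3/(3*k) + sqrt(2)*x/k


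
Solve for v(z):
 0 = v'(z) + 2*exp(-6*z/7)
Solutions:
 v(z) = C1 + 7*exp(-6*z/7)/3


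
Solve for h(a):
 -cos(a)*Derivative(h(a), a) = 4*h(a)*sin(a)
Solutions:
 h(a) = C1*cos(a)^4


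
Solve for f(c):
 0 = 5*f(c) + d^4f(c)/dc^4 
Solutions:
 f(c) = (C1*sin(sqrt(2)*5^(1/4)*c/2) + C2*cos(sqrt(2)*5^(1/4)*c/2))*exp(-sqrt(2)*5^(1/4)*c/2) + (C3*sin(sqrt(2)*5^(1/4)*c/2) + C4*cos(sqrt(2)*5^(1/4)*c/2))*exp(sqrt(2)*5^(1/4)*c/2)


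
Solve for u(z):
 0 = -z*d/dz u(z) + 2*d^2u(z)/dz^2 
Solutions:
 u(z) = C1 + C2*erfi(z/2)


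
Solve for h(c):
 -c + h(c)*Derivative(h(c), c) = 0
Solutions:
 h(c) = -sqrt(C1 + c^2)
 h(c) = sqrt(C1 + c^2)


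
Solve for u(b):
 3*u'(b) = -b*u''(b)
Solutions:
 u(b) = C1 + C2/b^2


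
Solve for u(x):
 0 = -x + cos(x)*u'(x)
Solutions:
 u(x) = C1 + Integral(x/cos(x), x)


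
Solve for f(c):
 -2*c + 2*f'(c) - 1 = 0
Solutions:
 f(c) = C1 + c^2/2 + c/2


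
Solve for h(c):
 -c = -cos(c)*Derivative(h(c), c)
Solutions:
 h(c) = C1 + Integral(c/cos(c), c)


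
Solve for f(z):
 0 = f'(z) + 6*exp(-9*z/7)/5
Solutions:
 f(z) = C1 + 14*exp(-9*z/7)/15


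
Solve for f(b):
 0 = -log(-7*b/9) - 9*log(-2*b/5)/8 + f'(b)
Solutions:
 f(b) = C1 + 17*b*log(-b)/8 + b*(-2*log(15) - 17/8 + log(2)/8 + 7*log(5)/8 + log(14))


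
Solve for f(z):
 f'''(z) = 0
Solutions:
 f(z) = C1 + C2*z + C3*z^2


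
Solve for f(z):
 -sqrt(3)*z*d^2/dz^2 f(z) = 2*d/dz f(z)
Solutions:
 f(z) = C1 + C2*z^(1 - 2*sqrt(3)/3)


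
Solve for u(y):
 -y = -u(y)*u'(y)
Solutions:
 u(y) = -sqrt(C1 + y^2)
 u(y) = sqrt(C1 + y^2)


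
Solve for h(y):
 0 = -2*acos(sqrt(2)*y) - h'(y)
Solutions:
 h(y) = C1 - 2*y*acos(sqrt(2)*y) + sqrt(2)*sqrt(1 - 2*y^2)


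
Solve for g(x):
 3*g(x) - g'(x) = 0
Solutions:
 g(x) = C1*exp(3*x)


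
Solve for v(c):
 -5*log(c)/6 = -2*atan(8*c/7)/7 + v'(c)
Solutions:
 v(c) = C1 - 5*c*log(c)/6 + 2*c*atan(8*c/7)/7 + 5*c/6 - log(64*c^2 + 49)/8


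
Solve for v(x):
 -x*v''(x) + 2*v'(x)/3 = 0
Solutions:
 v(x) = C1 + C2*x^(5/3)


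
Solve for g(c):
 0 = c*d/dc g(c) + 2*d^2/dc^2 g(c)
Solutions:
 g(c) = C1 + C2*erf(c/2)


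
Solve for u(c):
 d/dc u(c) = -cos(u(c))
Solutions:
 u(c) = pi - asin((C1 + exp(2*c))/(C1 - exp(2*c)))
 u(c) = asin((C1 + exp(2*c))/(C1 - exp(2*c)))


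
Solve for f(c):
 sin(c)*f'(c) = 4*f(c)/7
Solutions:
 f(c) = C1*(cos(c) - 1)^(2/7)/(cos(c) + 1)^(2/7)


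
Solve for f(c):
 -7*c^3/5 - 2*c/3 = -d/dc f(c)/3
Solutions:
 f(c) = C1 + 21*c^4/20 + c^2


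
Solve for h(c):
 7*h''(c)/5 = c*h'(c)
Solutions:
 h(c) = C1 + C2*erfi(sqrt(70)*c/14)


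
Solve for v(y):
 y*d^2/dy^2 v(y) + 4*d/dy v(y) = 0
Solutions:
 v(y) = C1 + C2/y^3


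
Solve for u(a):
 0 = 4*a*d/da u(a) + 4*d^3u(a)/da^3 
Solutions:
 u(a) = C1 + Integral(C2*airyai(-a) + C3*airybi(-a), a)


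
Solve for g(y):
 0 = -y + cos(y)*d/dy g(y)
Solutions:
 g(y) = C1 + Integral(y/cos(y), y)


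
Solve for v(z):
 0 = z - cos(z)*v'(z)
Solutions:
 v(z) = C1 + Integral(z/cos(z), z)


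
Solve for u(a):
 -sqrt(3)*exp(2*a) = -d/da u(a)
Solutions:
 u(a) = C1 + sqrt(3)*exp(2*a)/2


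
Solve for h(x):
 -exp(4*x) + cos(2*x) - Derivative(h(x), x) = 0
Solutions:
 h(x) = C1 - exp(4*x)/4 + sin(2*x)/2


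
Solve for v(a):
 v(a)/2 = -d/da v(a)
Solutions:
 v(a) = C1*exp(-a/2)


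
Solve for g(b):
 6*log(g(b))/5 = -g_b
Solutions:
 li(g(b)) = C1 - 6*b/5


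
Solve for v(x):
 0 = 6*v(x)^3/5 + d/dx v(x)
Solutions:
 v(x) = -sqrt(10)*sqrt(-1/(C1 - 6*x))/2
 v(x) = sqrt(10)*sqrt(-1/(C1 - 6*x))/2


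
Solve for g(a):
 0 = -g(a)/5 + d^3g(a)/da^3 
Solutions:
 g(a) = C3*exp(5^(2/3)*a/5) + (C1*sin(sqrt(3)*5^(2/3)*a/10) + C2*cos(sqrt(3)*5^(2/3)*a/10))*exp(-5^(2/3)*a/10)


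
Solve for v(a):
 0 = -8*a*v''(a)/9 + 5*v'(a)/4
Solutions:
 v(a) = C1 + C2*a^(77/32)


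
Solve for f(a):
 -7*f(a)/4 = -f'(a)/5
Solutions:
 f(a) = C1*exp(35*a/4)


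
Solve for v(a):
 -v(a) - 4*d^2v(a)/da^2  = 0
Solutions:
 v(a) = C1*sin(a/2) + C2*cos(a/2)


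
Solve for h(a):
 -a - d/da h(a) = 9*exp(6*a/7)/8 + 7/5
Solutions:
 h(a) = C1 - a^2/2 - 7*a/5 - 21*exp(6*a/7)/16


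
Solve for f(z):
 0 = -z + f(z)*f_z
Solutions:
 f(z) = -sqrt(C1 + z^2)
 f(z) = sqrt(C1 + z^2)


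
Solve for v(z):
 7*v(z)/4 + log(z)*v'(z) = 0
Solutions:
 v(z) = C1*exp(-7*li(z)/4)


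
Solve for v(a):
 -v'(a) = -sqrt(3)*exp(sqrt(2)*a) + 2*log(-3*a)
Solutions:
 v(a) = C1 - 2*a*log(-a) + 2*a*(1 - log(3)) + sqrt(6)*exp(sqrt(2)*a)/2


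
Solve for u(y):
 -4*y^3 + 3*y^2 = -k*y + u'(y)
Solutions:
 u(y) = C1 + k*y^2/2 - y^4 + y^3


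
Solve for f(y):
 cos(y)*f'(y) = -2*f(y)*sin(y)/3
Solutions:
 f(y) = C1*cos(y)^(2/3)


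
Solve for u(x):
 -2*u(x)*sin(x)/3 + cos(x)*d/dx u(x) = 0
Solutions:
 u(x) = C1/cos(x)^(2/3)


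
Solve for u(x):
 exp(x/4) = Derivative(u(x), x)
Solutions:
 u(x) = C1 + 4*exp(x/4)


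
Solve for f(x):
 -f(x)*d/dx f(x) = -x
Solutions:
 f(x) = -sqrt(C1 + x^2)
 f(x) = sqrt(C1 + x^2)


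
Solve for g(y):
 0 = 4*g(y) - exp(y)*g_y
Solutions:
 g(y) = C1*exp(-4*exp(-y))


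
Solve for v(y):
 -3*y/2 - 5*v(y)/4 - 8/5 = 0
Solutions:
 v(y) = -6*y/5 - 32/25


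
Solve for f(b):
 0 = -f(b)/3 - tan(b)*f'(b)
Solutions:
 f(b) = C1/sin(b)^(1/3)


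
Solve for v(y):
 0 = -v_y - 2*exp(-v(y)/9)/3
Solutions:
 v(y) = 9*log(C1 - 2*y/27)


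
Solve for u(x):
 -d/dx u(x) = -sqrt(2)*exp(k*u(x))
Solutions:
 u(x) = Piecewise((log(-1/(C1*k + sqrt(2)*k*x))/k, Ne(k, 0)), (nan, True))
 u(x) = Piecewise((C1 + sqrt(2)*x, Eq(k, 0)), (nan, True))


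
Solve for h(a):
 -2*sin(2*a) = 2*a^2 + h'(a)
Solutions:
 h(a) = C1 - 2*a^3/3 + cos(2*a)


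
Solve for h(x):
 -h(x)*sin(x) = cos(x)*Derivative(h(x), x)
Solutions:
 h(x) = C1*cos(x)


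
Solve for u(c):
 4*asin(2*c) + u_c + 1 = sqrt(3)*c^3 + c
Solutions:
 u(c) = C1 + sqrt(3)*c^4/4 + c^2/2 - 4*c*asin(2*c) - c - 2*sqrt(1 - 4*c^2)


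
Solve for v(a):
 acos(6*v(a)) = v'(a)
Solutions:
 Integral(1/acos(6*_y), (_y, v(a))) = C1 + a


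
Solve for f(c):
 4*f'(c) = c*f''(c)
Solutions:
 f(c) = C1 + C2*c^5


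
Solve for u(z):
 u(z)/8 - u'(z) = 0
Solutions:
 u(z) = C1*exp(z/8)


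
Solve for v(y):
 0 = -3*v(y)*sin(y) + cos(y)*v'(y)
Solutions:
 v(y) = C1/cos(y)^3


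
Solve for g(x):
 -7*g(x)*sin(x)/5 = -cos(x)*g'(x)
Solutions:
 g(x) = C1/cos(x)^(7/5)


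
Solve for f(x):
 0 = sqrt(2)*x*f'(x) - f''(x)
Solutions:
 f(x) = C1 + C2*erfi(2^(3/4)*x/2)


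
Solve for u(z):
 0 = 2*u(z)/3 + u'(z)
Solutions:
 u(z) = C1*exp(-2*z/3)


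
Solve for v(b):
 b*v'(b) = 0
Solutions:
 v(b) = C1


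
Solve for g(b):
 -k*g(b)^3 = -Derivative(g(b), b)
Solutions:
 g(b) = -sqrt(2)*sqrt(-1/(C1 + b*k))/2
 g(b) = sqrt(2)*sqrt(-1/(C1 + b*k))/2


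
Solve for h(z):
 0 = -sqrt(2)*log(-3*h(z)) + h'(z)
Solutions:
 -sqrt(2)*Integral(1/(log(-_y) + log(3)), (_y, h(z)))/2 = C1 - z


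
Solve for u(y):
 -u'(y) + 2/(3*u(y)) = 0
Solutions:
 u(y) = -sqrt(C1 + 12*y)/3
 u(y) = sqrt(C1 + 12*y)/3


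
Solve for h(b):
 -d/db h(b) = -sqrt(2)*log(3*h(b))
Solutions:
 -sqrt(2)*Integral(1/(log(_y) + log(3)), (_y, h(b)))/2 = C1 - b


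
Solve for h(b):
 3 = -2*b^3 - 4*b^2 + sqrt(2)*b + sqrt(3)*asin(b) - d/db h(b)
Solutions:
 h(b) = C1 - b^4/2 - 4*b^3/3 + sqrt(2)*b^2/2 - 3*b + sqrt(3)*(b*asin(b) + sqrt(1 - b^2))


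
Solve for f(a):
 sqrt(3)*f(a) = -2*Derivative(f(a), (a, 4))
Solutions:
 f(a) = (C1*sin(2^(1/4)*3^(1/8)*a/2) + C2*cos(2^(1/4)*3^(1/8)*a/2))*exp(-2^(1/4)*3^(1/8)*a/2) + (C3*sin(2^(1/4)*3^(1/8)*a/2) + C4*cos(2^(1/4)*3^(1/8)*a/2))*exp(2^(1/4)*3^(1/8)*a/2)


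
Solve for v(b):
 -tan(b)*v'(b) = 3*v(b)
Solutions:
 v(b) = C1/sin(b)^3


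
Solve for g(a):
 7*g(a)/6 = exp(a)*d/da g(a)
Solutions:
 g(a) = C1*exp(-7*exp(-a)/6)


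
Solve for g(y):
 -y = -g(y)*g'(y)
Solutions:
 g(y) = -sqrt(C1 + y^2)
 g(y) = sqrt(C1 + y^2)


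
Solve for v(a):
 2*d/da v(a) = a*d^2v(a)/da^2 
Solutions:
 v(a) = C1 + C2*a^3


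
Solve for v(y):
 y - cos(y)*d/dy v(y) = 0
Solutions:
 v(y) = C1 + Integral(y/cos(y), y)


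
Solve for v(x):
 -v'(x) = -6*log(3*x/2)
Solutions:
 v(x) = C1 + 6*x*log(x) - 6*x + x*log(729/64)


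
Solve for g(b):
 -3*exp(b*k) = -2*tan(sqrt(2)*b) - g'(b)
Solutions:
 g(b) = C1 + 3*Piecewise((exp(b*k)/k, Ne(k, 0)), (b, True)) + sqrt(2)*log(cos(sqrt(2)*b))


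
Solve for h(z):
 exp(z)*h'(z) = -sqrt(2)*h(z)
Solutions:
 h(z) = C1*exp(sqrt(2)*exp(-z))


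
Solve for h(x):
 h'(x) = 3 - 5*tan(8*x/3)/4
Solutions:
 h(x) = C1 + 3*x + 15*log(cos(8*x/3))/32


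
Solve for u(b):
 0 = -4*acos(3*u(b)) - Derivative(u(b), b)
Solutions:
 Integral(1/acos(3*_y), (_y, u(b))) = C1 - 4*b


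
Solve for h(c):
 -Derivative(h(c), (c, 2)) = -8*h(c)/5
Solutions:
 h(c) = C1*exp(-2*sqrt(10)*c/5) + C2*exp(2*sqrt(10)*c/5)


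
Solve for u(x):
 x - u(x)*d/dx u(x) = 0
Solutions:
 u(x) = -sqrt(C1 + x^2)
 u(x) = sqrt(C1 + x^2)


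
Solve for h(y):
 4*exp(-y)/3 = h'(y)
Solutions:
 h(y) = C1 - 4*exp(-y)/3


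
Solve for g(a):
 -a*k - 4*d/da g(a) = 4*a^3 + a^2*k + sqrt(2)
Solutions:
 g(a) = C1 - a^4/4 - a^3*k/12 - a^2*k/8 - sqrt(2)*a/4


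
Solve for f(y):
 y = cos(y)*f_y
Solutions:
 f(y) = C1 + Integral(y/cos(y), y)


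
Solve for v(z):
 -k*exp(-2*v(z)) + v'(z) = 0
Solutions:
 v(z) = log(-sqrt(C1 + 2*k*z))
 v(z) = log(C1 + 2*k*z)/2


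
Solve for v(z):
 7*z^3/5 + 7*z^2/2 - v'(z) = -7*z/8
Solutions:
 v(z) = C1 + 7*z^4/20 + 7*z^3/6 + 7*z^2/16


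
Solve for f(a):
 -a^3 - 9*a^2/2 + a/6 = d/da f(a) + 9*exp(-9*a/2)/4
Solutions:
 f(a) = C1 - a^4/4 - 3*a^3/2 + a^2/12 + exp(-9*a/2)/2


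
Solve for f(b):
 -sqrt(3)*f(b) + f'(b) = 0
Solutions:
 f(b) = C1*exp(sqrt(3)*b)


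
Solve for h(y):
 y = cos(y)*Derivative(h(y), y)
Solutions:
 h(y) = C1 + Integral(y/cos(y), y)


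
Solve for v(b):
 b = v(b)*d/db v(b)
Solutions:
 v(b) = -sqrt(C1 + b^2)
 v(b) = sqrt(C1 + b^2)


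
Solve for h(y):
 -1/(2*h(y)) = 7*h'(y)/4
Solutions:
 h(y) = -sqrt(C1 - 28*y)/7
 h(y) = sqrt(C1 - 28*y)/7


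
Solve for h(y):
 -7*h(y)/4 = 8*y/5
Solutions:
 h(y) = -32*y/35


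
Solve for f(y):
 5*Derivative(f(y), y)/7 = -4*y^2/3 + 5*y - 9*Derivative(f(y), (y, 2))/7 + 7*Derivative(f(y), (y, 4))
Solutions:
 f(y) = C1 + C2*exp(-2^(1/3)*y*(6/(sqrt(1117) + 35)^(1/3) + 2^(1/3)*(sqrt(1117) + 35)^(1/3))/28)*sin(2^(1/3)*sqrt(3)*y*(-2^(1/3)*(sqrt(1117) + 35)^(1/3) + 6/(sqrt(1117) + 35)^(1/3))/28) + C3*exp(-2^(1/3)*y*(6/(sqrt(1117) + 35)^(1/3) + 2^(1/3)*(sqrt(1117) + 35)^(1/3))/28)*cos(2^(1/3)*sqrt(3)*y*(-2^(1/3)*(sqrt(1117) + 35)^(1/3) + 6/(sqrt(1117) + 35)^(1/3))/28) + C4*exp(2^(1/3)*y*(6/(sqrt(1117) + 35)^(1/3) + 2^(1/3)*(sqrt(1117) + 35)^(1/3))/14) - 28*y^3/45 + 343*y^2/50 - 3087*y/125


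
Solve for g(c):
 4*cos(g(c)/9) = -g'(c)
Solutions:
 4*c - 9*log(sin(g(c)/9) - 1)/2 + 9*log(sin(g(c)/9) + 1)/2 = C1


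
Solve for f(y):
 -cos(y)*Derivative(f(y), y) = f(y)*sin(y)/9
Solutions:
 f(y) = C1*cos(y)^(1/9)


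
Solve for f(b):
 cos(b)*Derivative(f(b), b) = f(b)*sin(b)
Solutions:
 f(b) = C1/cos(b)


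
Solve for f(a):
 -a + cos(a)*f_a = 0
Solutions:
 f(a) = C1 + Integral(a/cos(a), a)


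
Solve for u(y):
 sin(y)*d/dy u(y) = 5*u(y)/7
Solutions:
 u(y) = C1*(cos(y) - 1)^(5/14)/(cos(y) + 1)^(5/14)


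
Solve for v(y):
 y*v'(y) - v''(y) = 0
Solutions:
 v(y) = C1 + C2*erfi(sqrt(2)*y/2)


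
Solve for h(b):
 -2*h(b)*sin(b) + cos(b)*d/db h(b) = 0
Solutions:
 h(b) = C1/cos(b)^2


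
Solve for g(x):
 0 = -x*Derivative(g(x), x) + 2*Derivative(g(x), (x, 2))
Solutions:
 g(x) = C1 + C2*erfi(x/2)


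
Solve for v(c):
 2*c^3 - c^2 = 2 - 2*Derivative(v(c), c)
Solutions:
 v(c) = C1 - c^4/4 + c^3/6 + c


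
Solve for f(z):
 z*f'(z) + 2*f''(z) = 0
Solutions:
 f(z) = C1 + C2*erf(z/2)


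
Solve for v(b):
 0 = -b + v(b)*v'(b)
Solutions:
 v(b) = -sqrt(C1 + b^2)
 v(b) = sqrt(C1 + b^2)


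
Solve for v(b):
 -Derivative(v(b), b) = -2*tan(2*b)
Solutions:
 v(b) = C1 - log(cos(2*b))


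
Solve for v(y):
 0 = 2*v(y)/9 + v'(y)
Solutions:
 v(y) = C1*exp(-2*y/9)


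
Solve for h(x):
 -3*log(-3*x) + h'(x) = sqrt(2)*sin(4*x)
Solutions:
 h(x) = C1 + 3*x*log(-x) - 3*x + 3*x*log(3) - sqrt(2)*cos(4*x)/4


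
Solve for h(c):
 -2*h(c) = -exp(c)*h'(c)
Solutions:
 h(c) = C1*exp(-2*exp(-c))


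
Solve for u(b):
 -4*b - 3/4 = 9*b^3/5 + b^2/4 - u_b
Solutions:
 u(b) = C1 + 9*b^4/20 + b^3/12 + 2*b^2 + 3*b/4


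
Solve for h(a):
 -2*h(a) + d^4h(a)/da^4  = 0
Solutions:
 h(a) = C1*exp(-2^(1/4)*a) + C2*exp(2^(1/4)*a) + C3*sin(2^(1/4)*a) + C4*cos(2^(1/4)*a)


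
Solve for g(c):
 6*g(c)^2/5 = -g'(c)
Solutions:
 g(c) = 5/(C1 + 6*c)


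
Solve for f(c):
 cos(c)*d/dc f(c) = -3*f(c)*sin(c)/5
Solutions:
 f(c) = C1*cos(c)^(3/5)


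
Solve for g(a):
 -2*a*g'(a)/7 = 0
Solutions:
 g(a) = C1


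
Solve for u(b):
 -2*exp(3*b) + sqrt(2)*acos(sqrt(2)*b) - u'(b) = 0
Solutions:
 u(b) = C1 + sqrt(2)*(b*acos(sqrt(2)*b) - sqrt(2)*sqrt(1 - 2*b^2)/2) - 2*exp(3*b)/3


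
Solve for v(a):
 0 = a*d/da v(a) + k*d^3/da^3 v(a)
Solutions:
 v(a) = C1 + Integral(C2*airyai(a*(-1/k)^(1/3)) + C3*airybi(a*(-1/k)^(1/3)), a)


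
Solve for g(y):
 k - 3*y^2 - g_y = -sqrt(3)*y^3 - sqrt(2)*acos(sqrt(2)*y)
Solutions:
 g(y) = C1 + k*y + sqrt(3)*y^4/4 - y^3 + sqrt(2)*(y*acos(sqrt(2)*y) - sqrt(2)*sqrt(1 - 2*y^2)/2)


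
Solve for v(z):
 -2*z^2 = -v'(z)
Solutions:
 v(z) = C1 + 2*z^3/3


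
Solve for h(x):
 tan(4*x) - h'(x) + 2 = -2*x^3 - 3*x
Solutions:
 h(x) = C1 + x^4/2 + 3*x^2/2 + 2*x - log(cos(4*x))/4


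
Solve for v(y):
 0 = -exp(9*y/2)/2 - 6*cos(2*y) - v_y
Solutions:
 v(y) = C1 - exp(9*y/2)/9 - 3*sin(2*y)


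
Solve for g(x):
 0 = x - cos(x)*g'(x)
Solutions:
 g(x) = C1 + Integral(x/cos(x), x)


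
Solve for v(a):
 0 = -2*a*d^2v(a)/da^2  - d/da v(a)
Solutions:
 v(a) = C1 + C2*sqrt(a)


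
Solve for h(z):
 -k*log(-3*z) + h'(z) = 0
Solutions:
 h(z) = C1 + k*z*log(-z) + k*z*(-1 + log(3))


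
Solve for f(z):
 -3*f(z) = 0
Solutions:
 f(z) = 0


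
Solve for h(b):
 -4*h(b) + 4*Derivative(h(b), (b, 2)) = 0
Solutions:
 h(b) = C1*exp(-b) + C2*exp(b)


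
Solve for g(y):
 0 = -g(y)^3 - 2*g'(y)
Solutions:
 g(y) = -sqrt(-1/(C1 - y))
 g(y) = sqrt(-1/(C1 - y))


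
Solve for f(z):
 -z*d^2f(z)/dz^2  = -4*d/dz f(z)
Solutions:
 f(z) = C1 + C2*z^5


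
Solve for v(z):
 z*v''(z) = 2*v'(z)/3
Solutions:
 v(z) = C1 + C2*z^(5/3)


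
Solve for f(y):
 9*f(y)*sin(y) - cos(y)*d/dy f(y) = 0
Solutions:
 f(y) = C1/cos(y)^9


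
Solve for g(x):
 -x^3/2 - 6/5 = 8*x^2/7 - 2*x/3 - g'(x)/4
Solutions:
 g(x) = C1 + x^4/2 + 32*x^3/21 - 4*x^2/3 + 24*x/5


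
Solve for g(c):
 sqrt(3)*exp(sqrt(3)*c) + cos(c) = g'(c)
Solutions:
 g(c) = C1 + exp(sqrt(3)*c) + sin(c)


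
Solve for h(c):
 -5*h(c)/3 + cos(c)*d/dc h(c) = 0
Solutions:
 h(c) = C1*(sin(c) + 1)^(5/6)/(sin(c) - 1)^(5/6)


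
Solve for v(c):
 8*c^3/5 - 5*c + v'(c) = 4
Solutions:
 v(c) = C1 - 2*c^4/5 + 5*c^2/2 + 4*c


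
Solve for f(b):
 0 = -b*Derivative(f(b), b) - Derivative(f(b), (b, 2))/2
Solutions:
 f(b) = C1 + C2*erf(b)


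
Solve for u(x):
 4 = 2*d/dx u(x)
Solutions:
 u(x) = C1 + 2*x


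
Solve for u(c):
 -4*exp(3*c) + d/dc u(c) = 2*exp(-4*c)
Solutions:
 u(c) = C1 + 4*exp(3*c)/3 - exp(-4*c)/2


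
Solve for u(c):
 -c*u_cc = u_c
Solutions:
 u(c) = C1 + C2*log(c)


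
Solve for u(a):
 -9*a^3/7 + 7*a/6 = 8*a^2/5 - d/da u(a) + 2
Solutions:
 u(a) = C1 + 9*a^4/28 + 8*a^3/15 - 7*a^2/12 + 2*a


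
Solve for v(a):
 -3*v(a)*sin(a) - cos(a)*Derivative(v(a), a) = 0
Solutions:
 v(a) = C1*cos(a)^3


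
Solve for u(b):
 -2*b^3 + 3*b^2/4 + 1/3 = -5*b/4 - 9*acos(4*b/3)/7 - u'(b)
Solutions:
 u(b) = C1 + b^4/2 - b^3/4 - 5*b^2/8 - 9*b*acos(4*b/3)/7 - b/3 + 9*sqrt(9 - 16*b^2)/28


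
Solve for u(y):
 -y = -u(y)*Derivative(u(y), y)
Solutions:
 u(y) = -sqrt(C1 + y^2)
 u(y) = sqrt(C1 + y^2)


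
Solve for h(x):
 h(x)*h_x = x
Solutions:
 h(x) = -sqrt(C1 + x^2)
 h(x) = sqrt(C1 + x^2)


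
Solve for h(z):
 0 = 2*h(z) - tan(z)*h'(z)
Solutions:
 h(z) = C1*sin(z)^2


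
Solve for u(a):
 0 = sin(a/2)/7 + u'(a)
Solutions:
 u(a) = C1 + 2*cos(a/2)/7


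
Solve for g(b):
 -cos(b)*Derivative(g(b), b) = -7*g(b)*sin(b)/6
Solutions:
 g(b) = C1/cos(b)^(7/6)


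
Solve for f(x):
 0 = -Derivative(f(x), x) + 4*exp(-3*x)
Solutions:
 f(x) = C1 - 4*exp(-3*x)/3


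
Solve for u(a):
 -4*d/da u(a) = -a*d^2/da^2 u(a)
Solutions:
 u(a) = C1 + C2*a^5


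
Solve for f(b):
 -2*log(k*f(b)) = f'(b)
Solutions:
 li(k*f(b))/k = C1 - 2*b


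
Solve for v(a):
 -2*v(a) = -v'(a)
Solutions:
 v(a) = C1*exp(2*a)


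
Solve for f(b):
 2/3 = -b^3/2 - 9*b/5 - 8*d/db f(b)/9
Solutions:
 f(b) = C1 - 9*b^4/64 - 81*b^2/80 - 3*b/4


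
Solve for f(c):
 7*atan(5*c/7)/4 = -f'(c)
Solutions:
 f(c) = C1 - 7*c*atan(5*c/7)/4 + 49*log(25*c^2 + 49)/40


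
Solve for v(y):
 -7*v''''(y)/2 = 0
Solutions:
 v(y) = C1 + C2*y + C3*y^2 + C4*y^3


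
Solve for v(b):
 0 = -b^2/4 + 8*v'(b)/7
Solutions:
 v(b) = C1 + 7*b^3/96


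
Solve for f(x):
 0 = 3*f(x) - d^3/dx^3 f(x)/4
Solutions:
 f(x) = C3*exp(12^(1/3)*x) + (C1*sin(2^(2/3)*3^(5/6)*x/2) + C2*cos(2^(2/3)*3^(5/6)*x/2))*exp(-12^(1/3)*x/2)


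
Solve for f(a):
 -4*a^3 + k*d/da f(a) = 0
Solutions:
 f(a) = C1 + a^4/k


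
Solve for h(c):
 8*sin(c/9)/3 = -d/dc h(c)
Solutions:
 h(c) = C1 + 24*cos(c/9)


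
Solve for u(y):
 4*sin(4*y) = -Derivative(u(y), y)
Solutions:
 u(y) = C1 + cos(4*y)


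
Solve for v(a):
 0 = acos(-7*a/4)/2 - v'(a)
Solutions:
 v(a) = C1 + a*acos(-7*a/4)/2 + sqrt(16 - 49*a^2)/14


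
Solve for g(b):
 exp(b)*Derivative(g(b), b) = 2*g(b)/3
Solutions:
 g(b) = C1*exp(-2*exp(-b)/3)


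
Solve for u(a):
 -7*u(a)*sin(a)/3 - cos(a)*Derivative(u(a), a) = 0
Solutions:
 u(a) = C1*cos(a)^(7/3)


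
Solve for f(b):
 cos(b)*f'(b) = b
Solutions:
 f(b) = C1 + Integral(b/cos(b), b)


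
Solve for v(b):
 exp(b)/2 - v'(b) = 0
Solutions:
 v(b) = C1 + exp(b)/2


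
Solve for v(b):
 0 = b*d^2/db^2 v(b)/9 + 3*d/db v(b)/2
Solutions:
 v(b) = C1 + C2/b^(25/2)


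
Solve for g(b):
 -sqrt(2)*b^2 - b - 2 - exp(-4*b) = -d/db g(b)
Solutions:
 g(b) = C1 + sqrt(2)*b^3/3 + b^2/2 + 2*b - exp(-4*b)/4


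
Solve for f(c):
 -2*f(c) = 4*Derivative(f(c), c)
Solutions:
 f(c) = C1*exp(-c/2)


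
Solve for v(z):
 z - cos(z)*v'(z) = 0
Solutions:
 v(z) = C1 + Integral(z/cos(z), z)


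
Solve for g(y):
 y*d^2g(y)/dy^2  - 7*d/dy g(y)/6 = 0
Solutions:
 g(y) = C1 + C2*y^(13/6)


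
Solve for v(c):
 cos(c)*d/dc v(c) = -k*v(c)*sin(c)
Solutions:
 v(c) = C1*exp(k*log(cos(c)))


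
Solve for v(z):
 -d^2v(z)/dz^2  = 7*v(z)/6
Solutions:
 v(z) = C1*sin(sqrt(42)*z/6) + C2*cos(sqrt(42)*z/6)


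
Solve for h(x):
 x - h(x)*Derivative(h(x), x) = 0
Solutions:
 h(x) = -sqrt(C1 + x^2)
 h(x) = sqrt(C1 + x^2)


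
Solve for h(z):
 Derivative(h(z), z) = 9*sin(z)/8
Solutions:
 h(z) = C1 - 9*cos(z)/8


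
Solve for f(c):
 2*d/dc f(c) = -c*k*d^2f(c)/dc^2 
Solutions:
 f(c) = C1 + c^(((re(k) - 2)*re(k) + im(k)^2)/(re(k)^2 + im(k)^2))*(C2*sin(2*log(c)*Abs(im(k))/(re(k)^2 + im(k)^2)) + C3*cos(2*log(c)*im(k)/(re(k)^2 + im(k)^2)))


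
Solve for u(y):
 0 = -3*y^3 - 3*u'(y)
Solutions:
 u(y) = C1 - y^4/4


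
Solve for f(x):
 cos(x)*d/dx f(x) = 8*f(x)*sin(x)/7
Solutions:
 f(x) = C1/cos(x)^(8/7)


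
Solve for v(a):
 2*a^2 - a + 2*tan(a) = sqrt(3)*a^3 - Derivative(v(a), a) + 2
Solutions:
 v(a) = C1 + sqrt(3)*a^4/4 - 2*a^3/3 + a^2/2 + 2*a + 2*log(cos(a))


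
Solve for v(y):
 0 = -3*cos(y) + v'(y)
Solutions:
 v(y) = C1 + 3*sin(y)


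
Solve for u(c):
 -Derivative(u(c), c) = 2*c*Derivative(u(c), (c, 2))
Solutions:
 u(c) = C1 + C2*sqrt(c)


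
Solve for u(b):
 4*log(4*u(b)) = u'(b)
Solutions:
 -Integral(1/(log(_y) + 2*log(2)), (_y, u(b)))/4 = C1 - b


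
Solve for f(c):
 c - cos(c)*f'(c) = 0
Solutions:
 f(c) = C1 + Integral(c/cos(c), c)


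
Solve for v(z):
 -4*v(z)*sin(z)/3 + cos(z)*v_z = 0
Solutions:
 v(z) = C1/cos(z)^(4/3)


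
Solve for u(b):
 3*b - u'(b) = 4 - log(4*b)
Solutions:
 u(b) = C1 + 3*b^2/2 + b*log(b) - 5*b + b*log(4)


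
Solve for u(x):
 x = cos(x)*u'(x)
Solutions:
 u(x) = C1 + Integral(x/cos(x), x)


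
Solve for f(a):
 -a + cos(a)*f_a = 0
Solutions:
 f(a) = C1 + Integral(a/cos(a), a)


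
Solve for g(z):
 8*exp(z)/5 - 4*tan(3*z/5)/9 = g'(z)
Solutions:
 g(z) = C1 + 8*exp(z)/5 + 20*log(cos(3*z/5))/27


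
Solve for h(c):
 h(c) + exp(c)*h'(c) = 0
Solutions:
 h(c) = C1*exp(exp(-c))


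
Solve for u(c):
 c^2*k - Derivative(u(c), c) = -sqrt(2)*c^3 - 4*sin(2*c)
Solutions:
 u(c) = C1 + sqrt(2)*c^4/4 + c^3*k/3 - 2*cos(2*c)


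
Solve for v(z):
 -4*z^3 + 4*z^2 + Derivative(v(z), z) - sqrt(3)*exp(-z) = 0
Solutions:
 v(z) = C1 + z^4 - 4*z^3/3 - sqrt(3)*exp(-z)


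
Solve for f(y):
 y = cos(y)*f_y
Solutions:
 f(y) = C1 + Integral(y/cos(y), y)


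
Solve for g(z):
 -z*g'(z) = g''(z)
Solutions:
 g(z) = C1 + C2*erf(sqrt(2)*z/2)


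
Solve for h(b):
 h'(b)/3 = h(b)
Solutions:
 h(b) = C1*exp(3*b)


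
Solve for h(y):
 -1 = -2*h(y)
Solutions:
 h(y) = 1/2


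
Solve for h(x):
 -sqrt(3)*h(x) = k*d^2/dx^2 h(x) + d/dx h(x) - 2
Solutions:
 h(x) = C1*exp(x*(sqrt(-4*sqrt(3)*k + 1) - 1)/(2*k)) + C2*exp(-x*(sqrt(-4*sqrt(3)*k + 1) + 1)/(2*k)) + 2*sqrt(3)/3


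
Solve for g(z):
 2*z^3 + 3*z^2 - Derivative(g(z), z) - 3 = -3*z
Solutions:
 g(z) = C1 + z^4/2 + z^3 + 3*z^2/2 - 3*z


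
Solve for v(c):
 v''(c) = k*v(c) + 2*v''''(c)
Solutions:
 v(c) = C1*exp(-c*sqrt(1 - sqrt(1 - 8*k))/2) + C2*exp(c*sqrt(1 - sqrt(1 - 8*k))/2) + C3*exp(-c*sqrt(sqrt(1 - 8*k) + 1)/2) + C4*exp(c*sqrt(sqrt(1 - 8*k) + 1)/2)


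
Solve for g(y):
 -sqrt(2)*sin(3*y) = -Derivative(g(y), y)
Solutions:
 g(y) = C1 - sqrt(2)*cos(3*y)/3


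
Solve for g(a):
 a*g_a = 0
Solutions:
 g(a) = C1


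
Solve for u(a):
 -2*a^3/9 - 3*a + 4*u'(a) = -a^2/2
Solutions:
 u(a) = C1 + a^4/72 - a^3/24 + 3*a^2/8


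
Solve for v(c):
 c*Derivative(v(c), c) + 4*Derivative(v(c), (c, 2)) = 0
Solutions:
 v(c) = C1 + C2*erf(sqrt(2)*c/4)


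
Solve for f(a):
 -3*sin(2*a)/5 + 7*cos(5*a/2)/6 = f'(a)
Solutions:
 f(a) = C1 + 7*sin(5*a/2)/15 + 3*cos(2*a)/10


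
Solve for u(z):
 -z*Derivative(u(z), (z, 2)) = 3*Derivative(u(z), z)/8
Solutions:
 u(z) = C1 + C2*z^(5/8)


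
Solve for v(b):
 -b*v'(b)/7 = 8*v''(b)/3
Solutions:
 v(b) = C1 + C2*erf(sqrt(21)*b/28)


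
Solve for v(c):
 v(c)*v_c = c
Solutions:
 v(c) = -sqrt(C1 + c^2)
 v(c) = sqrt(C1 + c^2)


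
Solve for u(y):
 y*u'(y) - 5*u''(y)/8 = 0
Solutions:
 u(y) = C1 + C2*erfi(2*sqrt(5)*y/5)


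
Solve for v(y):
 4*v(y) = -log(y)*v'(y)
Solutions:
 v(y) = C1*exp(-4*li(y))


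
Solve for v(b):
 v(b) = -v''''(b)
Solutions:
 v(b) = (C1*sin(sqrt(2)*b/2) + C2*cos(sqrt(2)*b/2))*exp(-sqrt(2)*b/2) + (C3*sin(sqrt(2)*b/2) + C4*cos(sqrt(2)*b/2))*exp(sqrt(2)*b/2)


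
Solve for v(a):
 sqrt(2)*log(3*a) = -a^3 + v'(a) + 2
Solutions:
 v(a) = C1 + a^4/4 + sqrt(2)*a*log(a) - 2*a - sqrt(2)*a + sqrt(2)*a*log(3)


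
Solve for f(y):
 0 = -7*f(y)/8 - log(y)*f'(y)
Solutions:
 f(y) = C1*exp(-7*li(y)/8)


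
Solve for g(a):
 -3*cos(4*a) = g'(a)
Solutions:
 g(a) = C1 - 3*sin(4*a)/4


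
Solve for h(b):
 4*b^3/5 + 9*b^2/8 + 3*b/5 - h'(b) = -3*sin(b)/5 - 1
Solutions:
 h(b) = C1 + b^4/5 + 3*b^3/8 + 3*b^2/10 + b - 3*cos(b)/5


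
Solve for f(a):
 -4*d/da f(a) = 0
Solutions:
 f(a) = C1


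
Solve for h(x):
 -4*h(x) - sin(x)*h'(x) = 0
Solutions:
 h(x) = C1*(cos(x)^2 + 2*cos(x) + 1)/(cos(x)^2 - 2*cos(x) + 1)


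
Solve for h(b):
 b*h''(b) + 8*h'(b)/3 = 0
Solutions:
 h(b) = C1 + C2/b^(5/3)


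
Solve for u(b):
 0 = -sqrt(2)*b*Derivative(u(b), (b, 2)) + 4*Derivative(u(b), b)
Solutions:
 u(b) = C1 + C2*b^(1 + 2*sqrt(2))


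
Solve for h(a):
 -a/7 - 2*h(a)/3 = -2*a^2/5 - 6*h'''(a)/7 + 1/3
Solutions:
 h(a) = C3*exp(21^(1/3)*a/3) + 3*a^2/5 - 3*a/14 + (C1*sin(3^(5/6)*7^(1/3)*a/6) + C2*cos(3^(5/6)*7^(1/3)*a/6))*exp(-21^(1/3)*a/6) - 1/2


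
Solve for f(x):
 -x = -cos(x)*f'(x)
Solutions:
 f(x) = C1 + Integral(x/cos(x), x)


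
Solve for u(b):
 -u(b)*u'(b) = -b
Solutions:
 u(b) = -sqrt(C1 + b^2)
 u(b) = sqrt(C1 + b^2)


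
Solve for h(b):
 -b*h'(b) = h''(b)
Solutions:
 h(b) = C1 + C2*erf(sqrt(2)*b/2)


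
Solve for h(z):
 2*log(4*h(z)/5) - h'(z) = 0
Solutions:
 -Integral(1/(log(_y) - log(5) + 2*log(2)), (_y, h(z)))/2 = C1 - z


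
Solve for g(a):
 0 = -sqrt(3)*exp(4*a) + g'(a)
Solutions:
 g(a) = C1 + sqrt(3)*exp(4*a)/4


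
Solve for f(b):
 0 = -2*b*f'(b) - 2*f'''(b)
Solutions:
 f(b) = C1 + Integral(C2*airyai(-b) + C3*airybi(-b), b)


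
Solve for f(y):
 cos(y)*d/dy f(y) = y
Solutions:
 f(y) = C1 + Integral(y/cos(y), y)


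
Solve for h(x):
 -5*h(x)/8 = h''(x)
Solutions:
 h(x) = C1*sin(sqrt(10)*x/4) + C2*cos(sqrt(10)*x/4)


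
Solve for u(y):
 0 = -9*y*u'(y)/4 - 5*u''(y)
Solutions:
 u(y) = C1 + C2*erf(3*sqrt(10)*y/20)


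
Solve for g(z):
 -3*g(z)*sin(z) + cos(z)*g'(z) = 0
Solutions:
 g(z) = C1/cos(z)^3


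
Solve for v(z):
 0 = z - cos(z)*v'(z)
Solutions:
 v(z) = C1 + Integral(z/cos(z), z)


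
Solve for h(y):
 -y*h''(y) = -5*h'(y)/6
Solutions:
 h(y) = C1 + C2*y^(11/6)


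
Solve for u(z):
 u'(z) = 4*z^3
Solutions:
 u(z) = C1 + z^4


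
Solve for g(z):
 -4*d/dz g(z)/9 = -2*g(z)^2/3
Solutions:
 g(z) = -2/(C1 + 3*z)


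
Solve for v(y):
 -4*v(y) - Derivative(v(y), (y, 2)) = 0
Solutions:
 v(y) = C1*sin(2*y) + C2*cos(2*y)


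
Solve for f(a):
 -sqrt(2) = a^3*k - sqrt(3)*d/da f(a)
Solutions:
 f(a) = C1 + sqrt(3)*a^4*k/12 + sqrt(6)*a/3


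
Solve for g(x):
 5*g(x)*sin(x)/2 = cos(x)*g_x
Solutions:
 g(x) = C1/cos(x)^(5/2)


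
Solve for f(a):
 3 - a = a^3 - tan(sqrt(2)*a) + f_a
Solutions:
 f(a) = C1 - a^4/4 - a^2/2 + 3*a - sqrt(2)*log(cos(sqrt(2)*a))/2


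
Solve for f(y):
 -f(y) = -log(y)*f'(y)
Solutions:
 f(y) = C1*exp(li(y))


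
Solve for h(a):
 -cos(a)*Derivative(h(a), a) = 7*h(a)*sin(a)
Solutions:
 h(a) = C1*cos(a)^7


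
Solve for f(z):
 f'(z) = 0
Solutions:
 f(z) = C1


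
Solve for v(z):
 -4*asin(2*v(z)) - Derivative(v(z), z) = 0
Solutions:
 Integral(1/asin(2*_y), (_y, v(z))) = C1 - 4*z


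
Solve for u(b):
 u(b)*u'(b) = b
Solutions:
 u(b) = -sqrt(C1 + b^2)
 u(b) = sqrt(C1 + b^2)


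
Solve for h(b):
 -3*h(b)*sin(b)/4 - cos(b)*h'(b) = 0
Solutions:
 h(b) = C1*cos(b)^(3/4)


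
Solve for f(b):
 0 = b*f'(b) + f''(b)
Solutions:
 f(b) = C1 + C2*erf(sqrt(2)*b/2)


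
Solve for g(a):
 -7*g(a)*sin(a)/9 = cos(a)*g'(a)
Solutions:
 g(a) = C1*cos(a)^(7/9)


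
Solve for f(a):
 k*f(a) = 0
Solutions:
 f(a) = 0


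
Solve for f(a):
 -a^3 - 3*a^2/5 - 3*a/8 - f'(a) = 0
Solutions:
 f(a) = C1 - a^4/4 - a^3/5 - 3*a^2/16


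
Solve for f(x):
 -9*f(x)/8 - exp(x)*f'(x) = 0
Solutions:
 f(x) = C1*exp(9*exp(-x)/8)


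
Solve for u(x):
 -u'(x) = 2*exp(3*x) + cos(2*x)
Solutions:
 u(x) = C1 - 2*exp(3*x)/3 - sin(2*x)/2


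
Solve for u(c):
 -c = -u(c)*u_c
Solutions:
 u(c) = -sqrt(C1 + c^2)
 u(c) = sqrt(C1 + c^2)


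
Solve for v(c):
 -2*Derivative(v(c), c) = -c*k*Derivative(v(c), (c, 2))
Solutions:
 v(c) = C1 + c^(((re(k) + 2)*re(k) + im(k)^2)/(re(k)^2 + im(k)^2))*(C2*sin(2*log(c)*Abs(im(k))/(re(k)^2 + im(k)^2)) + C3*cos(2*log(c)*im(k)/(re(k)^2 + im(k)^2)))


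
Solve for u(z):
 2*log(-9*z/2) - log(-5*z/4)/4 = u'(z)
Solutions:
 u(z) = C1 + 7*z*log(-z)/4 + z*(-log(20) - 7/4 + log(2)/2 + 3*log(5)/4 + 4*log(3))


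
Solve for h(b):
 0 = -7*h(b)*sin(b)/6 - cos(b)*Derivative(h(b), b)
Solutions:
 h(b) = C1*cos(b)^(7/6)


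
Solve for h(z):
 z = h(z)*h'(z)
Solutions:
 h(z) = -sqrt(C1 + z^2)
 h(z) = sqrt(C1 + z^2)


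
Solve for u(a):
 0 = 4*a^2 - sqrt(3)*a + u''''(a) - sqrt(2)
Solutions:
 u(a) = C1 + C2*a + C3*a^2 + C4*a^3 - a^6/90 + sqrt(3)*a^5/120 + sqrt(2)*a^4/24


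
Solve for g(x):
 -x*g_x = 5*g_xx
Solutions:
 g(x) = C1 + C2*erf(sqrt(10)*x/10)


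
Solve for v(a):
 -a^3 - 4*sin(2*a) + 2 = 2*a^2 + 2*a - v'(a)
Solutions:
 v(a) = C1 + a^4/4 + 2*a^3/3 + a^2 - 2*a - 2*cos(2*a)


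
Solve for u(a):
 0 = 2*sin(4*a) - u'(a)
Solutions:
 u(a) = C1 - cos(4*a)/2


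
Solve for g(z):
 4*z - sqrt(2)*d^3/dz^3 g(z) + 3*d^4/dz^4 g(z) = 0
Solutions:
 g(z) = C1 + C2*z + C3*z^2 + C4*exp(sqrt(2)*z/3) + sqrt(2)*z^4/12 + z^3


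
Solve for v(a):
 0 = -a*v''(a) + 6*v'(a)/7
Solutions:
 v(a) = C1 + C2*a^(13/7)


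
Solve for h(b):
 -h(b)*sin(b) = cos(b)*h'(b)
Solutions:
 h(b) = C1*cos(b)


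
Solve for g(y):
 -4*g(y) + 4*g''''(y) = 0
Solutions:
 g(y) = C1*exp(-y) + C2*exp(y) + C3*sin(y) + C4*cos(y)


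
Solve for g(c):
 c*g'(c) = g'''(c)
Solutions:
 g(c) = C1 + Integral(C2*airyai(c) + C3*airybi(c), c)


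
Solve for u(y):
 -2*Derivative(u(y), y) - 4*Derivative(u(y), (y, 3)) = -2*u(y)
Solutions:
 u(y) = C1*exp(6^(1/3)*y*(-(9 + sqrt(87))^(1/3) + 6^(1/3)/(9 + sqrt(87))^(1/3))/12)*sin(2^(1/3)*3^(1/6)*y*(3*2^(1/3)/(9 + sqrt(87))^(1/3) + 3^(2/3)*(9 + sqrt(87))^(1/3))/12) + C2*exp(6^(1/3)*y*(-(9 + sqrt(87))^(1/3) + 6^(1/3)/(9 + sqrt(87))^(1/3))/12)*cos(2^(1/3)*3^(1/6)*y*(3*2^(1/3)/(9 + sqrt(87))^(1/3) + 3^(2/3)*(9 + sqrt(87))^(1/3))/12) + C3*exp(-6^(1/3)*y*(-(9 + sqrt(87))^(1/3) + 6^(1/3)/(9 + sqrt(87))^(1/3))/6)


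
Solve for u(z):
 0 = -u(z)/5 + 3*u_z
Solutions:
 u(z) = C1*exp(z/15)


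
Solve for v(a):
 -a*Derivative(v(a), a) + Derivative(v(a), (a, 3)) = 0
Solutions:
 v(a) = C1 + Integral(C2*airyai(a) + C3*airybi(a), a)


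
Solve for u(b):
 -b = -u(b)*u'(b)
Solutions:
 u(b) = -sqrt(C1 + b^2)
 u(b) = sqrt(C1 + b^2)


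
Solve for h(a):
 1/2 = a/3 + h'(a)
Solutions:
 h(a) = C1 - a^2/6 + a/2


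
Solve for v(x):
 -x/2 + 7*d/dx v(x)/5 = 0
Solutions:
 v(x) = C1 + 5*x^2/28


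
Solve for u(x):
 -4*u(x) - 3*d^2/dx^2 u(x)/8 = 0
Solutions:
 u(x) = C1*sin(4*sqrt(6)*x/3) + C2*cos(4*sqrt(6)*x/3)


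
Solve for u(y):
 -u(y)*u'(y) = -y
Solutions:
 u(y) = -sqrt(C1 + y^2)
 u(y) = sqrt(C1 + y^2)


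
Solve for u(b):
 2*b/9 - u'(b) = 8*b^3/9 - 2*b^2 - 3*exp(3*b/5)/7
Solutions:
 u(b) = C1 - 2*b^4/9 + 2*b^3/3 + b^2/9 + 5*exp(3*b/5)/7


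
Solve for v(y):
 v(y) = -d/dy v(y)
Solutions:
 v(y) = C1*exp(-y)


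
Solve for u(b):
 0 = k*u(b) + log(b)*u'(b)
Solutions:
 u(b) = C1*exp(-k*li(b))


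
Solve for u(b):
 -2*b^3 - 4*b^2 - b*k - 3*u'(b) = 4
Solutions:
 u(b) = C1 - b^4/6 - 4*b^3/9 - b^2*k/6 - 4*b/3


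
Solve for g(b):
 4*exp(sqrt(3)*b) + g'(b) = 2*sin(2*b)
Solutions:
 g(b) = C1 - 4*sqrt(3)*exp(sqrt(3)*b)/3 - cos(2*b)


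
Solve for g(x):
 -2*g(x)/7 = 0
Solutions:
 g(x) = 0


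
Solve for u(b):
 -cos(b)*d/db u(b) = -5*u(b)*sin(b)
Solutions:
 u(b) = C1/cos(b)^5


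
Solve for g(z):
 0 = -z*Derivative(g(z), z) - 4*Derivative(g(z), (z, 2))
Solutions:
 g(z) = C1 + C2*erf(sqrt(2)*z/4)


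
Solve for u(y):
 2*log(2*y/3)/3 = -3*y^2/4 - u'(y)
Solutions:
 u(y) = C1 - y^3/4 - 2*y*log(y)/3 - 2*y*log(2)/3 + 2*y/3 + 2*y*log(3)/3


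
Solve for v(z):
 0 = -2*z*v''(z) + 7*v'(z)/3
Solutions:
 v(z) = C1 + C2*z^(13/6)


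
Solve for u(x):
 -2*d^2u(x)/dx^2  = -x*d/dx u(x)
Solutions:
 u(x) = C1 + C2*erfi(x/2)


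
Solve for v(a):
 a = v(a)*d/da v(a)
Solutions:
 v(a) = -sqrt(C1 + a^2)
 v(a) = sqrt(C1 + a^2)


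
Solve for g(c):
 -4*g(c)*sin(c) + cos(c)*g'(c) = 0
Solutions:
 g(c) = C1/cos(c)^4


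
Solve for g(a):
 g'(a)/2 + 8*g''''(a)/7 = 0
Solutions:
 g(a) = C1 + C4*exp(-2^(2/3)*7^(1/3)*a/4) + (C2*sin(2^(2/3)*sqrt(3)*7^(1/3)*a/8) + C3*cos(2^(2/3)*sqrt(3)*7^(1/3)*a/8))*exp(2^(2/3)*7^(1/3)*a/8)


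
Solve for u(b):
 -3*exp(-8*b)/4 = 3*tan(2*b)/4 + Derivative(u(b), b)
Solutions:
 u(b) = C1 - 3*log(tan(2*b)^2 + 1)/16 + 3*exp(-8*b)/32


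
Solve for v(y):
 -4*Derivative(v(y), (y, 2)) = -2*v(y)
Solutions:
 v(y) = C1*exp(-sqrt(2)*y/2) + C2*exp(sqrt(2)*y/2)


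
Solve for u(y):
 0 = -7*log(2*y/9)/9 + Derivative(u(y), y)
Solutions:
 u(y) = C1 + 7*y*log(y)/9 - 14*y*log(3)/9 - 7*y/9 + 7*y*log(2)/9


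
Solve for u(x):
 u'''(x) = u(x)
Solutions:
 u(x) = C3*exp(x) + (C1*sin(sqrt(3)*x/2) + C2*cos(sqrt(3)*x/2))*exp(-x/2)


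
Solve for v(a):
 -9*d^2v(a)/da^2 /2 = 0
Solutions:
 v(a) = C1 + C2*a


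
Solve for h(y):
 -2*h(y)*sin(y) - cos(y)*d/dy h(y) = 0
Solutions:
 h(y) = C1*cos(y)^2


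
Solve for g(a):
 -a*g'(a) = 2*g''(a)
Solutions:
 g(a) = C1 + C2*erf(a/2)


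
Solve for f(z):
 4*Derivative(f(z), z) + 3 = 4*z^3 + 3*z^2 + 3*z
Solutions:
 f(z) = C1 + z^4/4 + z^3/4 + 3*z^2/8 - 3*z/4


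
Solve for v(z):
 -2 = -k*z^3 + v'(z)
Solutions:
 v(z) = C1 + k*z^4/4 - 2*z


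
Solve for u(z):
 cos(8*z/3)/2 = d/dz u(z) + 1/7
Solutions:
 u(z) = C1 - z/7 + 3*sin(8*z/3)/16


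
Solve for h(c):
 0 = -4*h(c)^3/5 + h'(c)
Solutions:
 h(c) = -sqrt(10)*sqrt(-1/(C1 + 4*c))/2
 h(c) = sqrt(10)*sqrt(-1/(C1 + 4*c))/2


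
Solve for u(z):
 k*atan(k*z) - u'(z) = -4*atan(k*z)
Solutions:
 u(z) = C1 + (k + 4)*Piecewise((z*atan(k*z) - log(k^2*z^2 + 1)/(2*k), Ne(k, 0)), (0, True))


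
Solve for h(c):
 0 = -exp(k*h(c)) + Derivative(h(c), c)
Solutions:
 h(c) = Piecewise((log(-1/(C1*k + c*k))/k, Ne(k, 0)), (nan, True))
 h(c) = Piecewise((C1 + c, Eq(k, 0)), (nan, True))


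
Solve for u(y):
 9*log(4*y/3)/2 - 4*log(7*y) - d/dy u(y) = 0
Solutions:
 u(y) = C1 + y*log(y)/2 - y*log(583443) - y/2 + y*log(3)/2 + 9*y*log(2)


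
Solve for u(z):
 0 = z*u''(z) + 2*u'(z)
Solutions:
 u(z) = C1 + C2/z


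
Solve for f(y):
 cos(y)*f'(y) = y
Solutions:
 f(y) = C1 + Integral(y/cos(y), y)


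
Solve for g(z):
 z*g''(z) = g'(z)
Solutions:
 g(z) = C1 + C2*z^2


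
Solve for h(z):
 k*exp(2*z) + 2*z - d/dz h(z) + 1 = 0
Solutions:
 h(z) = C1 + k*exp(2*z)/2 + z^2 + z


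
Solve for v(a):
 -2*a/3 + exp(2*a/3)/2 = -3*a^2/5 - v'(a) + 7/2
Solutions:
 v(a) = C1 - a^3/5 + a^2/3 + 7*a/2 - 3*exp(2*a/3)/4


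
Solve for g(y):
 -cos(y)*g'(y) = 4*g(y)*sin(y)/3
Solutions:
 g(y) = C1*cos(y)^(4/3)


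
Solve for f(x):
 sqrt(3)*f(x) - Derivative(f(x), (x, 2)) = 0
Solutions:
 f(x) = C1*exp(-3^(1/4)*x) + C2*exp(3^(1/4)*x)


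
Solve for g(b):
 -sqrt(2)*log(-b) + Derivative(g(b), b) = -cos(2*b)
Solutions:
 g(b) = C1 + sqrt(2)*b*(log(-b) - 1) - sin(2*b)/2


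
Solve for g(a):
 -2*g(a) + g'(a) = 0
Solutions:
 g(a) = C1*exp(2*a)


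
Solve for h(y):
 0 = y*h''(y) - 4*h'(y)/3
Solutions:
 h(y) = C1 + C2*y^(7/3)


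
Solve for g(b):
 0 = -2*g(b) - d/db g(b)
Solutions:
 g(b) = C1*exp(-2*b)


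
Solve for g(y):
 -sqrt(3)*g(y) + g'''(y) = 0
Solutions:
 g(y) = C3*exp(3^(1/6)*y) + (C1*sin(3^(2/3)*y/2) + C2*cos(3^(2/3)*y/2))*exp(-3^(1/6)*y/2)


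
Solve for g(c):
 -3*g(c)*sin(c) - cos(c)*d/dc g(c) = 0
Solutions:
 g(c) = C1*cos(c)^3


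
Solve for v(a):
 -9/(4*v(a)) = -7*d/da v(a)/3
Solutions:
 v(a) = -sqrt(C1 + 378*a)/14
 v(a) = sqrt(C1 + 378*a)/14


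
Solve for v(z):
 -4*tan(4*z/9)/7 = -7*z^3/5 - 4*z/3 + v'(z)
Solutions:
 v(z) = C1 + 7*z^4/20 + 2*z^2/3 + 9*log(cos(4*z/9))/7


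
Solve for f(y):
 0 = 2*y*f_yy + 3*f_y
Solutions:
 f(y) = C1 + C2/sqrt(y)


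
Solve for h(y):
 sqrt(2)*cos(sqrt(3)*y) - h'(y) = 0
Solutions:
 h(y) = C1 + sqrt(6)*sin(sqrt(3)*y)/3


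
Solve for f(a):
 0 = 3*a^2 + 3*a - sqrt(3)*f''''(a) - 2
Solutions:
 f(a) = C1 + C2*a + C3*a^2 + C4*a^3 + sqrt(3)*a^6/360 + sqrt(3)*a^5/120 - sqrt(3)*a^4/36


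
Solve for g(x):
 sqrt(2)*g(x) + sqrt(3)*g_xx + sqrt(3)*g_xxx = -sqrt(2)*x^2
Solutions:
 g(x) = C1*exp(x*(-2 + (1 + 9*sqrt(6)/2 + sqrt(-4 + (2 + 9*sqrt(6))^2)/2)^(-1/3) + (1 + 9*sqrt(6)/2 + sqrt(-4 + (2 + 9*sqrt(6))^2)/2)^(1/3))/6)*sin(sqrt(3)*x*(-(1 + 9*sqrt(6)/2 + sqrt(-4 + (2 + 9*sqrt(6))^2)/2)^(1/3) + (1 + 9*sqrt(6)/2 + sqrt(-4 + (2 + 9*sqrt(6))^2)/2)^(-1/3))/6) + C2*exp(x*(-2 + (1 + 9*sqrt(6)/2 + sqrt(-4 + (2 + 9*sqrt(6))^2)/2)^(-1/3) + (1 + 9*sqrt(6)/2 + sqrt(-4 + (2 + 9*sqrt(6))^2)/2)^(1/3))/6)*cos(sqrt(3)*x*(-(1 + 9*sqrt(6)/2 + sqrt(-4 + (2 + 9*sqrt(6))^2)/2)^(1/3) + (1 + 9*sqrt(6)/2 + sqrt(-4 + (2 + 9*sqrt(6))^2)/2)^(-1/3))/6) + C3*exp(-x*((1 + 9*sqrt(6)/2 + sqrt(-4 + (2 + 9*sqrt(6))^2)/2)^(-1/3) + 1 + (1 + 9*sqrt(6)/2 + sqrt(-4 + (2 + 9*sqrt(6))^2)/2)^(1/3))/3) - x^2 + sqrt(6)
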